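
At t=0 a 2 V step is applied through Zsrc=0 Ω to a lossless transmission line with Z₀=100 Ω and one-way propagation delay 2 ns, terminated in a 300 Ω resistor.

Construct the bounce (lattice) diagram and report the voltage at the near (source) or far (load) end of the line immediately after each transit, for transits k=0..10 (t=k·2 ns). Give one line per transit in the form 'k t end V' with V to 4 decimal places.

0 0 source 2.0000
1 2 load 3.0000
2 4 source 2.0000
3 6 load 1.5000
4 8 source 2.0000
5 10 load 2.2500
6 12 source 2.0000
7 14 load 1.8750
8 16 source 2.0000
9 18 load 2.0625
10 20 source 2.0000

Γ_L=0.500000, Γ_S=-1.000000; launch V₁=2·100/100=2.000000
k=0 src: V=2.0000
k=1 load: inc=2.000000, refl=2.000000·0.500000=1.0000; V=0.000000+2.000000+1.000000=3.0000
k=2 src: inc=1.000000, refl=1.000000·-1.000000=-1.0000; V=2.000000+1.000000+-1.000000=2.0000
k=3 load: inc=-1.000000, refl=-1.000000·0.500000=-0.5000; V=3.000000+-1.000000+-0.500000=1.5000
k=4 src: inc=-0.500000, refl=-0.500000·-1.000000=0.5000; V=2.000000+-0.500000+0.500000=2.0000
k=5 load: inc=0.500000, refl=0.500000·0.500000=0.2500; V=1.500000+0.500000+0.250000=2.2500
k=6 src: inc=0.250000, refl=0.250000·-1.000000=-0.2500; V=2.000000+0.250000+-0.250000=2.0000
k=7 load: inc=-0.250000, refl=-0.250000·0.500000=-0.1250; V=2.250000+-0.250000+-0.125000=1.8750
k=8 src: inc=-0.125000, refl=-0.125000·-1.000000=0.1250; V=2.000000+-0.125000+0.125000=2.0000
k=9 load: inc=0.125000, refl=0.125000·0.500000=0.0625; V=1.875000+0.125000+0.062500=2.0625
k=10 src: inc=0.062500, refl=0.062500·-1.000000=-0.0625; V=2.000000+0.062500+-0.062500=2.0000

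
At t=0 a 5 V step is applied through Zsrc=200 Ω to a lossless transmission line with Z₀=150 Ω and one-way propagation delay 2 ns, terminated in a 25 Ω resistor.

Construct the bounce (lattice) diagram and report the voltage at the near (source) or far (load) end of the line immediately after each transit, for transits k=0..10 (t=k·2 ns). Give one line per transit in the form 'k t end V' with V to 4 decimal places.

Γ_L=-0.714286, Γ_S=0.142857; launch V₁=5·150/350=2.142857
k=0 src: V=2.1429
k=1 load: inc=2.142857, refl=2.142857·-0.714286=-1.5306; V=0.000000+2.142857+-1.530612=0.6122
k=2 src: inc=-1.530612, refl=-1.530612·0.142857=-0.2187; V=2.142857+-1.530612+-0.218659=0.3936
k=3 load: inc=-0.218659, refl=-0.218659·-0.714286=0.1562; V=0.612245+-0.218659+0.156185=0.5498
k=4 src: inc=0.156185, refl=0.156185·0.142857=0.0223; V=0.393586+0.156185+0.022312=0.5721
k=5 load: inc=0.022312, refl=0.022312·-0.714286=-0.0159; V=0.549771+0.022312+-0.015937=0.5561
k=6 src: inc=-0.015937, refl=-0.015937·0.142857=-0.0023; V=0.572083+-0.015937+-0.002277=0.5539
k=7 load: inc=-0.002277, refl=-0.002277·-0.714286=0.0016; V=0.556146+-0.002277+0.001626=0.5555
k=8 src: inc=0.001626, refl=0.001626·0.142857=0.0002; V=0.553869+0.001626+0.000232=0.5557
k=9 load: inc=0.000232, refl=0.000232·-0.714286=-0.0002; V=0.555495+0.000232+-0.000166=0.5556
k=10 src: inc=-0.000166, refl=-0.000166·0.142857=-0.0000; V=0.555728+-0.000166+-0.000024=0.5555

0 0 source 2.1429
1 2 load 0.6122
2 4 source 0.3936
3 6 load 0.5498
4 8 source 0.5721
5 10 load 0.5561
6 12 source 0.5539
7 14 load 0.5555
8 16 source 0.5557
9 18 load 0.5556
10 20 source 0.5555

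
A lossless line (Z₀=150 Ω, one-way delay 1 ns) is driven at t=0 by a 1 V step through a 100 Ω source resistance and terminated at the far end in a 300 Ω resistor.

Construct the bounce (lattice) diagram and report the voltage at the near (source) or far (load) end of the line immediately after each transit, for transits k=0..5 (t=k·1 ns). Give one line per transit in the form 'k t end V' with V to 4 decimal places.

0 0 source 0.6000
1 1 load 0.8000
2 2 source 0.7600
3 3 load 0.7467
4 4 source 0.7493
5 5 load 0.7502

Γ_L=0.333333, Γ_S=-0.200000; launch V₁=1·150/250=0.600000
k=0 src: V=0.6000
k=1 load: inc=0.600000, refl=0.600000·0.333333=0.2000; V=0.000000+0.600000+0.200000=0.8000
k=2 src: inc=0.200000, refl=0.200000·-0.200000=-0.0400; V=0.600000+0.200000+-0.040000=0.7600
k=3 load: inc=-0.040000, refl=-0.040000·0.333333=-0.0133; V=0.800000+-0.040000+-0.013333=0.7467
k=4 src: inc=-0.013333, refl=-0.013333·-0.200000=0.0027; V=0.760000+-0.013333+0.002667=0.7493
k=5 load: inc=0.002667, refl=0.002667·0.333333=0.0009; V=0.746667+0.002667+0.000889=0.7502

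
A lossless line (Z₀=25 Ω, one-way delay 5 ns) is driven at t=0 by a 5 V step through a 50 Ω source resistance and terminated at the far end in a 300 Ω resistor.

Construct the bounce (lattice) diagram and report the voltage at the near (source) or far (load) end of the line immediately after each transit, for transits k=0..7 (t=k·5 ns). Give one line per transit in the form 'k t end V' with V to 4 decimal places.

Γ_L=0.846154, Γ_S=0.333333; launch V₁=5·25/75=1.666667
k=0 src: V=1.6667
k=1 load: inc=1.666667, refl=1.666667·0.846154=1.4103; V=0.000000+1.666667+1.410256=3.0769
k=2 src: inc=1.410256, refl=1.410256·0.333333=0.4701; V=1.666667+1.410256+0.470085=3.5470
k=3 load: inc=0.470085, refl=0.470085·0.846154=0.3978; V=3.076923+0.470085+0.397765=3.9448
k=4 src: inc=0.397765, refl=0.397765·0.333333=0.1326; V=3.547009+0.397765+0.132588=4.0774
k=5 load: inc=0.132588, refl=0.132588·0.846154=0.1122; V=3.944773+0.132588+0.112190=4.1896
k=6 src: inc=0.112190, refl=0.112190·0.333333=0.0374; V=4.077361+0.112190+0.037397=4.2269
k=7 load: inc=0.037397, refl=0.037397·0.846154=0.0316; V=4.189551+0.037397+0.031643=4.2586

0 0 source 1.6667
1 5 load 3.0769
2 10 source 3.5470
3 15 load 3.9448
4 20 source 4.0774
5 25 load 4.1896
6 30 source 4.2269
7 35 load 4.2586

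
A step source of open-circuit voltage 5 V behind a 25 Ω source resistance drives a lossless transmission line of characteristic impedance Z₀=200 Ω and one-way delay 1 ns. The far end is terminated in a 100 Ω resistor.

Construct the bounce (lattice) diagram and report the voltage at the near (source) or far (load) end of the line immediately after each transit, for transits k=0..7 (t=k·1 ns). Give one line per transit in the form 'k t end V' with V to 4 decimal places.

0 0 source 4.4444
1 1 load 2.9630
2 2 source 4.1152
3 3 load 3.7311
4 4 source 4.0299
5 5 load 3.9303
6 6 source 4.0077
7 7 load 3.9819

Γ_L=-0.333333, Γ_S=-0.777778; launch V₁=5·200/225=4.444444
k=0 src: V=4.4444
k=1 load: inc=4.444444, refl=4.444444·-0.333333=-1.4815; V=0.000000+4.444444+-1.481481=2.9630
k=2 src: inc=-1.481481, refl=-1.481481·-0.777778=1.1523; V=4.444444+-1.481481+1.152263=4.1152
k=3 load: inc=1.152263, refl=1.152263·-0.333333=-0.3841; V=2.962963+1.152263+-0.384088=3.7311
k=4 src: inc=-0.384088, refl=-0.384088·-0.777778=0.2987; V=4.115226+-0.384088+0.298735=4.0299
k=5 load: inc=0.298735, refl=0.298735·-0.333333=-0.0996; V=3.731139+0.298735+-0.099578=3.9303
k=6 src: inc=-0.099578, refl=-0.099578·-0.777778=0.0774; V=4.029873+-0.099578+0.077450=4.0077
k=7 load: inc=0.077450, refl=0.077450·-0.333333=-0.0258; V=3.930295+0.077450+-0.025817=3.9819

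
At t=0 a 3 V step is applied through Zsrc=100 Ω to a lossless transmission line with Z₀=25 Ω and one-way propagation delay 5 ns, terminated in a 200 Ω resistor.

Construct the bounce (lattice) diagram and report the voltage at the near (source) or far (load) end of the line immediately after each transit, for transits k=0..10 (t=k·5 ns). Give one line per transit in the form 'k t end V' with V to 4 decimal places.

Γ_L=0.777778, Γ_S=0.600000; launch V₁=3·25/125=0.600000
k=0 src: V=0.6000
k=1 load: inc=0.600000, refl=0.600000·0.777778=0.4667; V=0.000000+0.600000+0.466667=1.0667
k=2 src: inc=0.466667, refl=0.466667·0.600000=0.2800; V=0.600000+0.466667+0.280000=1.3467
k=3 load: inc=0.280000, refl=0.280000·0.777778=0.2178; V=1.066667+0.280000+0.217778=1.5644
k=4 src: inc=0.217778, refl=0.217778·0.600000=0.1307; V=1.346667+0.217778+0.130667=1.6951
k=5 load: inc=0.130667, refl=0.130667·0.777778=0.1016; V=1.564444+0.130667+0.101630=1.7967
k=6 src: inc=0.101630, refl=0.101630·0.600000=0.0610; V=1.695111+0.101630+0.060978=1.8577
k=7 load: inc=0.060978, refl=0.060978·0.777778=0.0474; V=1.796741+0.060978+0.047427=1.9051
k=8 src: inc=0.047427, refl=0.047427·0.600000=0.0285; V=1.857719+0.047427+0.028456=1.9336
k=9 load: inc=0.028456, refl=0.028456·0.777778=0.0221; V=1.905146+0.028456+0.022133=1.9557
k=10 src: inc=0.022133, refl=0.022133·0.600000=0.0133; V=1.933602+0.022133+0.013280=1.9690

0 0 source 0.6000
1 5 load 1.0667
2 10 source 1.3467
3 15 load 1.5644
4 20 source 1.6951
5 25 load 1.7967
6 30 source 1.8577
7 35 load 1.9051
8 40 source 1.9336
9 45 load 1.9557
10 50 source 1.9690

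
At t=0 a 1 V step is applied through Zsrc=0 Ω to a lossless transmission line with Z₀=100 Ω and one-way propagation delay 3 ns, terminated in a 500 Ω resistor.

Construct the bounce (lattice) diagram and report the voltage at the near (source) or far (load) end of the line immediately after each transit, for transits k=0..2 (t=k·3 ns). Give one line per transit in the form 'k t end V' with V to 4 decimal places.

0 0 source 1.0000
1 3 load 1.6667
2 6 source 1.0000

Γ_L=0.666667, Γ_S=-1.000000; launch V₁=1·100/100=1.000000
k=0 src: V=1.0000
k=1 load: inc=1.000000, refl=1.000000·0.666667=0.6667; V=0.000000+1.000000+0.666667=1.6667
k=2 src: inc=0.666667, refl=0.666667·-1.000000=-0.6667; V=1.000000+0.666667+-0.666667=1.0000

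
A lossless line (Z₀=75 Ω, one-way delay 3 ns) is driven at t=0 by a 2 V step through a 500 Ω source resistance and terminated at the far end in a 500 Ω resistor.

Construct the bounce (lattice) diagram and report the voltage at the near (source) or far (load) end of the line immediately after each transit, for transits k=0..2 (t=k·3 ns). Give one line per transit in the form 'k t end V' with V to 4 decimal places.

Γ_L=0.739130, Γ_S=0.739130; launch V₁=2·75/575=0.260870
k=0 src: V=0.2609
k=1 load: inc=0.260870, refl=0.260870·0.739130=0.1928; V=0.000000+0.260870+0.192817=0.4537
k=2 src: inc=0.192817, refl=0.192817·0.739130=0.1425; V=0.260870+0.192817+0.142517=0.5962

0 0 source 0.2609
1 3 load 0.4537
2 6 source 0.5962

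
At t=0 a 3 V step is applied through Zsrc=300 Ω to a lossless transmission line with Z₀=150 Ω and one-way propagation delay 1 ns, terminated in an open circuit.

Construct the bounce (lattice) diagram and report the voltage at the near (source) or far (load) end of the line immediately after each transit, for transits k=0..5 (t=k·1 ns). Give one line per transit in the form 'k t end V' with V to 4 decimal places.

0 0 source 1.0000
1 1 load 2.0000
2 2 source 2.3333
3 3 load 2.6667
4 4 source 2.7778
5 5 load 2.8889

Γ_L=1.000000, Γ_S=0.333333; launch V₁=3·150/450=1.000000
k=0 src: V=1.0000
k=1 load: inc=1.000000, refl=1.000000·1.000000=1.0000; V=0.000000+1.000000+1.000000=2.0000
k=2 src: inc=1.000000, refl=1.000000·0.333333=0.3333; V=1.000000+1.000000+0.333333=2.3333
k=3 load: inc=0.333333, refl=0.333333·1.000000=0.3333; V=2.000000+0.333333+0.333333=2.6667
k=4 src: inc=0.333333, refl=0.333333·0.333333=0.1111; V=2.333333+0.333333+0.111111=2.7778
k=5 load: inc=0.111111, refl=0.111111·1.000000=0.1111; V=2.666667+0.111111+0.111111=2.8889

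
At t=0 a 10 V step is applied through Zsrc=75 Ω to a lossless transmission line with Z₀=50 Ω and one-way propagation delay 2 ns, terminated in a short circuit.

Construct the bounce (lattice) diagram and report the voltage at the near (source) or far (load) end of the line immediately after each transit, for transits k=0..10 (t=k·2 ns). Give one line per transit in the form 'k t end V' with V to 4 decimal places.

0 0 source 4.0000
1 2 load 0.0000
2 4 source -0.8000
3 6 load 0.0000
4 8 source 0.1600
5 10 load 0.0000
6 12 source -0.0320
7 14 load 0.0000
8 16 source 0.0064
9 18 load 0.0000
10 20 source -0.0013

Γ_L=-1.000000, Γ_S=0.200000; launch V₁=10·50/125=4.000000
k=0 src: V=4.0000
k=1 load: inc=4.000000, refl=4.000000·-1.000000=-4.0000; V=0.000000+4.000000+-4.000000=0.0000
k=2 src: inc=-4.000000, refl=-4.000000·0.200000=-0.8000; V=4.000000+-4.000000+-0.800000=-0.8000
k=3 load: inc=-0.800000, refl=-0.800000·-1.000000=0.8000; V=0.000000+-0.800000+0.800000=0.0000
k=4 src: inc=0.800000, refl=0.800000·0.200000=0.1600; V=-0.800000+0.800000+0.160000=0.1600
k=5 load: inc=0.160000, refl=0.160000·-1.000000=-0.1600; V=0.000000+0.160000+-0.160000=0.0000
k=6 src: inc=-0.160000, refl=-0.160000·0.200000=-0.0320; V=0.160000+-0.160000+-0.032000=-0.0320
k=7 load: inc=-0.032000, refl=-0.032000·-1.000000=0.0320; V=0.000000+-0.032000+0.032000=0.0000
k=8 src: inc=0.032000, refl=0.032000·0.200000=0.0064; V=-0.032000+0.032000+0.006400=0.0064
k=9 load: inc=0.006400, refl=0.006400·-1.000000=-0.0064; V=0.000000+0.006400+-0.006400=0.0000
k=10 src: inc=-0.006400, refl=-0.006400·0.200000=-0.0013; V=0.006400+-0.006400+-0.001280=-0.0013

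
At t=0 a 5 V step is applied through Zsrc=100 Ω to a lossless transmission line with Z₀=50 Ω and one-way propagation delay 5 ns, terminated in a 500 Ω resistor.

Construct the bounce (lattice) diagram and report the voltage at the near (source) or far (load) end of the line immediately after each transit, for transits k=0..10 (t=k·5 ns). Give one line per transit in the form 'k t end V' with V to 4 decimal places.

Γ_L=0.818182, Γ_S=0.333333; launch V₁=5·50/150=1.666667
k=0 src: V=1.6667
k=1 load: inc=1.666667, refl=1.666667·0.818182=1.3636; V=0.000000+1.666667+1.363636=3.0303
k=2 src: inc=1.363636, refl=1.363636·0.333333=0.4545; V=1.666667+1.363636+0.454545=3.4848
k=3 load: inc=0.454545, refl=0.454545·0.818182=0.3719; V=3.030303+0.454545+0.371901=3.8567
k=4 src: inc=0.371901, refl=0.371901·0.333333=0.1240; V=3.484848+0.371901+0.123967=3.9807
k=5 load: inc=0.123967, refl=0.123967·0.818182=0.1014; V=3.856749+0.123967+0.101427=4.0821
k=6 src: inc=0.101427, refl=0.101427·0.333333=0.0338; V=3.980716+0.101427+0.033809=4.1160
k=7 load: inc=0.033809, refl=0.033809·0.818182=0.0277; V=4.082144+0.033809+0.027662=4.1436
k=8 src: inc=0.027662, refl=0.027662·0.333333=0.0092; V=4.115953+0.027662+0.009221=4.1528
k=9 load: inc=0.009221, refl=0.009221·0.818182=0.0075; V=4.143615+0.009221+0.007544=4.1604
k=10 src: inc=0.007544, refl=0.007544·0.333333=0.0025; V=4.152836+0.007544+0.002515=4.1629

0 0 source 1.6667
1 5 load 3.0303
2 10 source 3.4848
3 15 load 3.8567
4 20 source 3.9807
5 25 load 4.0821
6 30 source 4.1160
7 35 load 4.1436
8 40 source 4.1528
9 45 load 4.1604
10 50 source 4.1629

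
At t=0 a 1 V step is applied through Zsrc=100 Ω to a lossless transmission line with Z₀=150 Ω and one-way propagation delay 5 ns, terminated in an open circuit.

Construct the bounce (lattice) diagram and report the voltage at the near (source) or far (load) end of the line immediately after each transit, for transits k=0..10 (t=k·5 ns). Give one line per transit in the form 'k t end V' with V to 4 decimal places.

0 0 source 0.6000
1 5 load 1.2000
2 10 source 1.0800
3 15 load 0.9600
4 20 source 0.9840
5 25 load 1.0080
6 30 source 1.0032
7 35 load 0.9984
8 40 source 0.9994
9 45 load 1.0003
10 50 source 1.0001

Γ_L=1.000000, Γ_S=-0.200000; launch V₁=1·150/250=0.600000
k=0 src: V=0.6000
k=1 load: inc=0.600000, refl=0.600000·1.000000=0.6000; V=0.000000+0.600000+0.600000=1.2000
k=2 src: inc=0.600000, refl=0.600000·-0.200000=-0.1200; V=0.600000+0.600000+-0.120000=1.0800
k=3 load: inc=-0.120000, refl=-0.120000·1.000000=-0.1200; V=1.200000+-0.120000+-0.120000=0.9600
k=4 src: inc=-0.120000, refl=-0.120000·-0.200000=0.0240; V=1.080000+-0.120000+0.024000=0.9840
k=5 load: inc=0.024000, refl=0.024000·1.000000=0.0240; V=0.960000+0.024000+0.024000=1.0080
k=6 src: inc=0.024000, refl=0.024000·-0.200000=-0.0048; V=0.984000+0.024000+-0.004800=1.0032
k=7 load: inc=-0.004800, refl=-0.004800·1.000000=-0.0048; V=1.008000+-0.004800+-0.004800=0.9984
k=8 src: inc=-0.004800, refl=-0.004800·-0.200000=0.0010; V=1.003200+-0.004800+0.000960=0.9994
k=9 load: inc=0.000960, refl=0.000960·1.000000=0.0010; V=0.998400+0.000960+0.000960=1.0003
k=10 src: inc=0.000960, refl=0.000960·-0.200000=-0.0002; V=0.999360+0.000960+-0.000192=1.0001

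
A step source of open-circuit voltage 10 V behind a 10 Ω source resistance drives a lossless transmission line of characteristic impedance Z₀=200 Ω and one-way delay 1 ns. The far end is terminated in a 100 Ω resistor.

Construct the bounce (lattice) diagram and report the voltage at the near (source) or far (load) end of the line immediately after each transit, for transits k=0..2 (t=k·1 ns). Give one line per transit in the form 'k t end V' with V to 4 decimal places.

Γ_L=-0.333333, Γ_S=-0.904762; launch V₁=10·200/210=9.523810
k=0 src: V=9.5238
k=1 load: inc=9.523810, refl=9.523810·-0.333333=-3.1746; V=0.000000+9.523810+-3.174603=6.3492
k=2 src: inc=-3.174603, refl=-3.174603·-0.904762=2.8723; V=9.523810+-3.174603+2.872260=9.2215

0 0 source 9.5238
1 1 load 6.3492
2 2 source 9.2215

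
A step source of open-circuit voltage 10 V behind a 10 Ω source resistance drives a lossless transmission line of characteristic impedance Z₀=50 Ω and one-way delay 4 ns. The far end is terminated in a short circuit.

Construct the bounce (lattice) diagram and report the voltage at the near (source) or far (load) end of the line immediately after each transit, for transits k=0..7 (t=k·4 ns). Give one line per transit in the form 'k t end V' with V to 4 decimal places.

0 0 source 8.3333
1 4 load 0.0000
2 8 source 5.5556
3 12 load 0.0000
4 16 source 3.7037
5 20 load 0.0000
6 24 source 2.4691
7 28 load 0.0000

Γ_L=-1.000000, Γ_S=-0.666667; launch V₁=10·50/60=8.333333
k=0 src: V=8.3333
k=1 load: inc=8.333333, refl=8.333333·-1.000000=-8.3333; V=0.000000+8.333333+-8.333333=0.0000
k=2 src: inc=-8.333333, refl=-8.333333·-0.666667=5.5556; V=8.333333+-8.333333+5.555556=5.5556
k=3 load: inc=5.555556, refl=5.555556·-1.000000=-5.5556; V=0.000000+5.555556+-5.555556=0.0000
k=4 src: inc=-5.555556, refl=-5.555556·-0.666667=3.7037; V=5.555556+-5.555556+3.703704=3.7037
k=5 load: inc=3.703704, refl=3.703704·-1.000000=-3.7037; V=0.000000+3.703704+-3.703704=0.0000
k=6 src: inc=-3.703704, refl=-3.703704·-0.666667=2.4691; V=3.703704+-3.703704+2.469136=2.4691
k=7 load: inc=2.469136, refl=2.469136·-1.000000=-2.4691; V=0.000000+2.469136+-2.469136=0.0000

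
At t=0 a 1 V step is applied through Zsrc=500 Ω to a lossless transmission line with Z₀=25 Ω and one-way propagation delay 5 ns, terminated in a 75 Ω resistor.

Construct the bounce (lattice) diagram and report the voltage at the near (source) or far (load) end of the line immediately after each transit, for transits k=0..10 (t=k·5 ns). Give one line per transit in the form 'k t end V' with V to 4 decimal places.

0 0 source 0.0476
1 5 load 0.0714
2 10 source 0.0930
3 15 load 0.1037
4 20 source 0.1135
5 25 load 0.1184
6 30 source 0.1228
7 35 load 0.1250
8 40 source 0.1270
9 45 load 0.1280
10 50 source 0.1289

Γ_L=0.500000, Γ_S=0.904762; launch V₁=1·25/525=0.047619
k=0 src: V=0.0476
k=1 load: inc=0.047619, refl=0.047619·0.500000=0.0238; V=0.000000+0.047619+0.023810=0.0714
k=2 src: inc=0.023810, refl=0.023810·0.904762=0.0215; V=0.047619+0.023810+0.021542=0.0930
k=3 load: inc=0.021542, refl=0.021542·0.500000=0.0108; V=0.071429+0.021542+0.010771=0.1037
k=4 src: inc=0.010771, refl=0.010771·0.904762=0.0097; V=0.092971+0.010771+0.009745=0.1135
k=5 load: inc=0.009745, refl=0.009745·0.500000=0.0049; V=0.103741+0.009745+0.004873=0.1184
k=6 src: inc=0.004873, refl=0.004873·0.904762=0.0044; V=0.113487+0.004873+0.004409=0.1228
k=7 load: inc=0.004409, refl=0.004409·0.500000=0.0022; V=0.118359+0.004409+0.002204=0.1250
k=8 src: inc=0.002204, refl=0.002204·0.904762=0.0020; V=0.122768+0.002204+0.001994=0.1270
k=9 load: inc=0.001994, refl=0.001994·0.500000=0.0010; V=0.124972+0.001994+0.000997=0.1280
k=10 src: inc=0.000997, refl=0.000997·0.904762=0.0009; V=0.126966+0.000997+0.000902=0.1289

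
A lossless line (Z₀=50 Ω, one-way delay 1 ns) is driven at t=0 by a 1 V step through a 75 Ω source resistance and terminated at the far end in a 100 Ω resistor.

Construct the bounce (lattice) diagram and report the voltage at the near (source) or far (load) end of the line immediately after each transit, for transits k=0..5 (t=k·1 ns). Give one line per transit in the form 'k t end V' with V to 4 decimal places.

0 0 source 0.4000
1 1 load 0.5333
2 2 source 0.5600
3 3 load 0.5689
4 4 source 0.5707
5 5 load 0.5713

Γ_L=0.333333, Γ_S=0.200000; launch V₁=1·50/125=0.400000
k=0 src: V=0.4000
k=1 load: inc=0.400000, refl=0.400000·0.333333=0.1333; V=0.000000+0.400000+0.133333=0.5333
k=2 src: inc=0.133333, refl=0.133333·0.200000=0.0267; V=0.400000+0.133333+0.026667=0.5600
k=3 load: inc=0.026667, refl=0.026667·0.333333=0.0089; V=0.533333+0.026667+0.008889=0.5689
k=4 src: inc=0.008889, refl=0.008889·0.200000=0.0018; V=0.560000+0.008889+0.001778=0.5707
k=5 load: inc=0.001778, refl=0.001778·0.333333=0.0006; V=0.568889+0.001778+0.000593=0.5713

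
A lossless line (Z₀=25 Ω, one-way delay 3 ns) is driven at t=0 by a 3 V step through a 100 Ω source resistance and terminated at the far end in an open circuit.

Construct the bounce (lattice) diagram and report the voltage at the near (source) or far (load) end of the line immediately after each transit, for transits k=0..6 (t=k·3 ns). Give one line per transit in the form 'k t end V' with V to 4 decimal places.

Γ_L=1.000000, Γ_S=0.600000; launch V₁=3·25/125=0.600000
k=0 src: V=0.6000
k=1 load: inc=0.600000, refl=0.600000·1.000000=0.6000; V=0.000000+0.600000+0.600000=1.2000
k=2 src: inc=0.600000, refl=0.600000·0.600000=0.3600; V=0.600000+0.600000+0.360000=1.5600
k=3 load: inc=0.360000, refl=0.360000·1.000000=0.3600; V=1.200000+0.360000+0.360000=1.9200
k=4 src: inc=0.360000, refl=0.360000·0.600000=0.2160; V=1.560000+0.360000+0.216000=2.1360
k=5 load: inc=0.216000, refl=0.216000·1.000000=0.2160; V=1.920000+0.216000+0.216000=2.3520
k=6 src: inc=0.216000, refl=0.216000·0.600000=0.1296; V=2.136000+0.216000+0.129600=2.4816

0 0 source 0.6000
1 3 load 1.2000
2 6 source 1.5600
3 9 load 1.9200
4 12 source 2.1360
5 15 load 2.3520
6 18 source 2.4816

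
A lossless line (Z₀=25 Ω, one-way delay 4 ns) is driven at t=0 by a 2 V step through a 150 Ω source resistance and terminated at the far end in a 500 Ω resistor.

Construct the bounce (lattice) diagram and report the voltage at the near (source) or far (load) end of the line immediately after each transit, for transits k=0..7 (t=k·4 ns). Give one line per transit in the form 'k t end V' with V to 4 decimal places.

Γ_L=0.904762, Γ_S=0.714286; launch V₁=2·25/175=0.285714
k=0 src: V=0.2857
k=1 load: inc=0.285714, refl=0.285714·0.904762=0.2585; V=0.000000+0.285714+0.258503=0.5442
k=2 src: inc=0.258503, refl=0.258503·0.714286=0.1846; V=0.285714+0.258503+0.184645=0.7289
k=3 load: inc=0.184645, refl=0.184645·0.904762=0.1671; V=0.544218+0.184645+0.167060=0.8959
k=4 src: inc=0.167060, refl=0.167060·0.714286=0.1193; V=0.728863+0.167060+0.119329=1.0153
k=5 load: inc=0.119329, refl=0.119329·0.904762=0.1080; V=0.895923+0.119329+0.107964=1.1232
k=6 src: inc=0.107964, refl=0.107964·0.714286=0.0771; V=1.015252+0.107964+0.077117=1.2003
k=7 load: inc=0.077117, refl=0.077117·0.904762=0.0698; V=1.123216+0.077117+0.069773=1.2701

0 0 source 0.2857
1 4 load 0.5442
2 8 source 0.7289
3 12 load 0.8959
4 16 source 1.0153
5 20 load 1.1232
6 24 source 1.2003
7 28 load 1.2701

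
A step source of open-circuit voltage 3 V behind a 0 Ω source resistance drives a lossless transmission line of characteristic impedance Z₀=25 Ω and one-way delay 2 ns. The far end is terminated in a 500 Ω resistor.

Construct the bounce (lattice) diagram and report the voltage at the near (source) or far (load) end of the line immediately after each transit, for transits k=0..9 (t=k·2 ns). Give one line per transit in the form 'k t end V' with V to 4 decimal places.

0 0 source 3.0000
1 2 load 5.7143
2 4 source 3.0000
3 6 load 0.5442
4 8 source 3.0000
5 10 load 5.2219
6 12 source 3.0000
7 14 load 0.9897
8 16 source 3.0000
9 18 load 4.8188

Γ_L=0.904762, Γ_S=-1.000000; launch V₁=3·25/25=3.000000
k=0 src: V=3.0000
k=1 load: inc=3.000000, refl=3.000000·0.904762=2.7143; V=0.000000+3.000000+2.714286=5.7143
k=2 src: inc=2.714286, refl=2.714286·-1.000000=-2.7143; V=3.000000+2.714286+-2.714286=3.0000
k=3 load: inc=-2.714286, refl=-2.714286·0.904762=-2.4558; V=5.714286+-2.714286+-2.455782=0.5442
k=4 src: inc=-2.455782, refl=-2.455782·-1.000000=2.4558; V=3.000000+-2.455782+2.455782=3.0000
k=5 load: inc=2.455782, refl=2.455782·0.904762=2.2219; V=0.544218+2.455782+2.221898=5.2219
k=6 src: inc=2.221898, refl=2.221898·-1.000000=-2.2219; V=3.000000+2.221898+-2.221898=3.0000
k=7 load: inc=-2.221898, refl=-2.221898·0.904762=-2.0103; V=5.221898+-2.221898+-2.010289=0.9897
k=8 src: inc=-2.010289, refl=-2.010289·-1.000000=2.0103; V=3.000000+-2.010289+2.010289=3.0000
k=9 load: inc=2.010289, refl=2.010289·0.904762=1.8188; V=0.989711+2.010289+1.818833=4.8188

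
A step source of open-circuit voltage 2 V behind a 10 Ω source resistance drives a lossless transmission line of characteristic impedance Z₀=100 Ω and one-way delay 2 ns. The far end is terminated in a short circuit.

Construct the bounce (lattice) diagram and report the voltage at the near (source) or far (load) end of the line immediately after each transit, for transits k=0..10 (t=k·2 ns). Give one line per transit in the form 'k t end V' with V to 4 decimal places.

Γ_L=-1.000000, Γ_S=-0.818182; launch V₁=2·100/110=1.818182
k=0 src: V=1.8182
k=1 load: inc=1.818182, refl=1.818182·-1.000000=-1.8182; V=0.000000+1.818182+-1.818182=0.0000
k=2 src: inc=-1.818182, refl=-1.818182·-0.818182=1.4876; V=1.818182+-1.818182+1.487603=1.4876
k=3 load: inc=1.487603, refl=1.487603·-1.000000=-1.4876; V=0.000000+1.487603+-1.487603=0.0000
k=4 src: inc=-1.487603, refl=-1.487603·-0.818182=1.2171; V=1.487603+-1.487603+1.217130=1.2171
k=5 load: inc=1.217130, refl=1.217130·-1.000000=-1.2171; V=0.000000+1.217130+-1.217130=0.0000
k=6 src: inc=-1.217130, refl=-1.217130·-0.818182=0.9958; V=1.217130+-1.217130+0.995834=0.9958
k=7 load: inc=0.995834, refl=0.995834·-1.000000=-0.9958; V=0.000000+0.995834+-0.995834=0.0000
k=8 src: inc=-0.995834, refl=-0.995834·-0.818182=0.8148; V=0.995834+-0.995834+0.814773=0.8148
k=9 load: inc=0.814773, refl=0.814773·-1.000000=-0.8148; V=0.000000+0.814773+-0.814773=0.0000
k=10 src: inc=-0.814773, refl=-0.814773·-0.818182=0.6666; V=0.814773+-0.814773+0.666632=0.6666

0 0 source 1.8182
1 2 load 0.0000
2 4 source 1.4876
3 6 load 0.0000
4 8 source 1.2171
5 10 load 0.0000
6 12 source 0.9958
7 14 load 0.0000
8 16 source 0.8148
9 18 load 0.0000
10 20 source 0.6666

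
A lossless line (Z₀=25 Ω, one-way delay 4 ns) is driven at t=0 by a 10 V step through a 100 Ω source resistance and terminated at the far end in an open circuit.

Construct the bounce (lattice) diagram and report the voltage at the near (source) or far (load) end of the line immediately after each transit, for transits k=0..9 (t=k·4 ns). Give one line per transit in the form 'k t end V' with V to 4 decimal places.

Γ_L=1.000000, Γ_S=0.600000; launch V₁=10·25/125=2.000000
k=0 src: V=2.0000
k=1 load: inc=2.000000, refl=2.000000·1.000000=2.0000; V=0.000000+2.000000+2.000000=4.0000
k=2 src: inc=2.000000, refl=2.000000·0.600000=1.2000; V=2.000000+2.000000+1.200000=5.2000
k=3 load: inc=1.200000, refl=1.200000·1.000000=1.2000; V=4.000000+1.200000+1.200000=6.4000
k=4 src: inc=1.200000, refl=1.200000·0.600000=0.7200; V=5.200000+1.200000+0.720000=7.1200
k=5 load: inc=0.720000, refl=0.720000·1.000000=0.7200; V=6.400000+0.720000+0.720000=7.8400
k=6 src: inc=0.720000, refl=0.720000·0.600000=0.4320; V=7.120000+0.720000+0.432000=8.2720
k=7 load: inc=0.432000, refl=0.432000·1.000000=0.4320; V=7.840000+0.432000+0.432000=8.7040
k=8 src: inc=0.432000, refl=0.432000·0.600000=0.2592; V=8.272000+0.432000+0.259200=8.9632
k=9 load: inc=0.259200, refl=0.259200·1.000000=0.2592; V=8.704000+0.259200+0.259200=9.2224

0 0 source 2.0000
1 4 load 4.0000
2 8 source 5.2000
3 12 load 6.4000
4 16 source 7.1200
5 20 load 7.8400
6 24 source 8.2720
7 28 load 8.7040
8 32 source 8.9632
9 36 load 9.2224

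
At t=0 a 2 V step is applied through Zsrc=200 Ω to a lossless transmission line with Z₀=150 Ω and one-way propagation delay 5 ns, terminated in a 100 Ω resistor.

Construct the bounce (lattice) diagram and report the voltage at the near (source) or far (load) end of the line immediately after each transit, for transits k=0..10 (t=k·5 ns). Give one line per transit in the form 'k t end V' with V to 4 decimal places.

0 0 source 0.8571
1 5 load 0.6857
2 10 source 0.6612
3 15 load 0.6661
4 20 source 0.6668
5 25 load 0.6667
6 30 source 0.6667
7 35 load 0.6667
8 40 source 0.6667
9 45 load 0.6667
10 50 source 0.6667

Γ_L=-0.200000, Γ_S=0.142857; launch V₁=2·150/350=0.857143
k=0 src: V=0.8571
k=1 load: inc=0.857143, refl=0.857143·-0.200000=-0.1714; V=0.000000+0.857143+-0.171429=0.6857
k=2 src: inc=-0.171429, refl=-0.171429·0.142857=-0.0245; V=0.857143+-0.171429+-0.024490=0.6612
k=3 load: inc=-0.024490, refl=-0.024490·-0.200000=0.0049; V=0.685714+-0.024490+0.004898=0.6661
k=4 src: inc=0.004898, refl=0.004898·0.142857=0.0007; V=0.661224+0.004898+0.000700=0.6668
k=5 load: inc=0.000700, refl=0.000700·-0.200000=-0.0001; V=0.666122+0.000700+-0.000140=0.6667
k=6 src: inc=-0.000140, refl=-0.000140·0.142857=-0.0000; V=0.666822+-0.000140+-0.000020=0.6667
k=7 load: inc=-0.000020, refl=-0.000020·-0.200000=0.0000; V=0.666682+-0.000020+0.000004=0.6667
k=8 src: inc=0.000004, refl=0.000004·0.142857=0.0000; V=0.666662+0.000004+0.000001=0.6667
k=9 load: inc=0.000001, refl=0.000001·-0.200000=-0.0000; V=0.666666+0.000001+-0.000000=0.6667
k=10 src: inc=-0.000000, refl=-0.000000·0.142857=-0.0000; V=0.666667+-0.000000+-0.000000=0.6667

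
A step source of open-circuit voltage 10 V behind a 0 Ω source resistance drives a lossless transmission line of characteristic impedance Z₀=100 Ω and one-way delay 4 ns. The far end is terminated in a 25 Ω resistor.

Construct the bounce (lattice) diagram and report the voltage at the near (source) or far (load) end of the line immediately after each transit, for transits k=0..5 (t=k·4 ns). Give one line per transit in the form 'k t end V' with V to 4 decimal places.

Γ_L=-0.600000, Γ_S=-1.000000; launch V₁=10·100/100=10.000000
k=0 src: V=10.0000
k=1 load: inc=10.000000, refl=10.000000·-0.600000=-6.0000; V=0.000000+10.000000+-6.000000=4.0000
k=2 src: inc=-6.000000, refl=-6.000000·-1.000000=6.0000; V=10.000000+-6.000000+6.000000=10.0000
k=3 load: inc=6.000000, refl=6.000000·-0.600000=-3.6000; V=4.000000+6.000000+-3.600000=6.4000
k=4 src: inc=-3.600000, refl=-3.600000·-1.000000=3.6000; V=10.000000+-3.600000+3.600000=10.0000
k=5 load: inc=3.600000, refl=3.600000·-0.600000=-2.1600; V=6.400000+3.600000+-2.160000=7.8400

0 0 source 10.0000
1 4 load 4.0000
2 8 source 10.0000
3 12 load 6.4000
4 16 source 10.0000
5 20 load 7.8400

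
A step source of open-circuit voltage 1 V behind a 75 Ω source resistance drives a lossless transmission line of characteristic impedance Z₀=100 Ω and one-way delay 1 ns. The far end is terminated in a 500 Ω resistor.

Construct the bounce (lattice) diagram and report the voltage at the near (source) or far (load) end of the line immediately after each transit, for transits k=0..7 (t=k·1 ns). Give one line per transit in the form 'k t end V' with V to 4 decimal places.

Γ_L=0.666667, Γ_S=-0.142857; launch V₁=1·100/175=0.571429
k=0 src: V=0.5714
k=1 load: inc=0.571429, refl=0.571429·0.666667=0.3810; V=0.000000+0.571429+0.380952=0.9524
k=2 src: inc=0.380952, refl=0.380952·-0.142857=-0.0544; V=0.571429+0.380952+-0.054422=0.8980
k=3 load: inc=-0.054422, refl=-0.054422·0.666667=-0.0363; V=0.952381+-0.054422+-0.036281=0.8617
k=4 src: inc=-0.036281, refl=-0.036281·-0.142857=0.0052; V=0.897959+-0.036281+0.005183=0.8669
k=5 load: inc=0.005183, refl=0.005183·0.666667=0.0035; V=0.861678+0.005183+0.003455=0.8703
k=6 src: inc=0.003455, refl=0.003455·-0.142857=-0.0005; V=0.866861+0.003455+-0.000494=0.8698
k=7 load: inc=-0.000494, refl=-0.000494·0.666667=-0.0003; V=0.870316+-0.000494+-0.000329=0.8695

0 0 source 0.5714
1 1 load 0.9524
2 2 source 0.8980
3 3 load 0.8617
4 4 source 0.8669
5 5 load 0.8703
6 6 source 0.8698
7 7 load 0.8695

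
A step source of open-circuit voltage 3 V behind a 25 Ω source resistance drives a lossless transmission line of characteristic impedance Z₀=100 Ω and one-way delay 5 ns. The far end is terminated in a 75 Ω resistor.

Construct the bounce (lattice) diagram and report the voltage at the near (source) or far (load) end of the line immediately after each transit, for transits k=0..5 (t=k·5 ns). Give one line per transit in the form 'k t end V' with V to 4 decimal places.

Γ_L=-0.142857, Γ_S=-0.600000; launch V₁=3·100/125=2.400000
k=0 src: V=2.4000
k=1 load: inc=2.400000, refl=2.400000·-0.142857=-0.3429; V=0.000000+2.400000+-0.342857=2.0571
k=2 src: inc=-0.342857, refl=-0.342857·-0.600000=0.2057; V=2.400000+-0.342857+0.205714=2.2629
k=3 load: inc=0.205714, refl=0.205714·-0.142857=-0.0294; V=2.057143+0.205714+-0.029388=2.2335
k=4 src: inc=-0.029388, refl=-0.029388·-0.600000=0.0176; V=2.262857+-0.029388+0.017633=2.2511
k=5 load: inc=0.017633, refl=0.017633·-0.142857=-0.0025; V=2.233469+0.017633+-0.002519=2.2486

0 0 source 2.4000
1 5 load 2.0571
2 10 source 2.2629
3 15 load 2.2335
4 20 source 2.2511
5 25 load 2.2486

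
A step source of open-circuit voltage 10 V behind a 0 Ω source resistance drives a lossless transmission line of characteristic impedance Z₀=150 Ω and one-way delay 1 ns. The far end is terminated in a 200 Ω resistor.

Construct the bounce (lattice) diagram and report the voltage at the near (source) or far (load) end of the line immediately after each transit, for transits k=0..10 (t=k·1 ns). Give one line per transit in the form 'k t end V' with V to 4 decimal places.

0 0 source 10.0000
1 1 load 11.4286
2 2 source 10.0000
3 3 load 9.7959
4 4 source 10.0000
5 5 load 10.0292
6 6 source 10.0000
7 7 load 9.9958
8 8 source 10.0000
9 9 load 10.0006
10 10 source 10.0000

Γ_L=0.142857, Γ_S=-1.000000; launch V₁=10·150/150=10.000000
k=0 src: V=10.0000
k=1 load: inc=10.000000, refl=10.000000·0.142857=1.4286; V=0.000000+10.000000+1.428571=11.4286
k=2 src: inc=1.428571, refl=1.428571·-1.000000=-1.4286; V=10.000000+1.428571+-1.428571=10.0000
k=3 load: inc=-1.428571, refl=-1.428571·0.142857=-0.2041; V=11.428571+-1.428571+-0.204082=9.7959
k=4 src: inc=-0.204082, refl=-0.204082·-1.000000=0.2041; V=10.000000+-0.204082+0.204082=10.0000
k=5 load: inc=0.204082, refl=0.204082·0.142857=0.0292; V=9.795918+0.204082+0.029155=10.0292
k=6 src: inc=0.029155, refl=0.029155·-1.000000=-0.0292; V=10.000000+0.029155+-0.029155=10.0000
k=7 load: inc=-0.029155, refl=-0.029155·0.142857=-0.0042; V=10.029155+-0.029155+-0.004165=9.9958
k=8 src: inc=-0.004165, refl=-0.004165·-1.000000=0.0042; V=10.000000+-0.004165+0.004165=10.0000
k=9 load: inc=0.004165, refl=0.004165·0.142857=0.0006; V=9.995835+0.004165+0.000595=10.0006
k=10 src: inc=0.000595, refl=0.000595·-1.000000=-0.0006; V=10.000000+0.000595+-0.000595=10.0000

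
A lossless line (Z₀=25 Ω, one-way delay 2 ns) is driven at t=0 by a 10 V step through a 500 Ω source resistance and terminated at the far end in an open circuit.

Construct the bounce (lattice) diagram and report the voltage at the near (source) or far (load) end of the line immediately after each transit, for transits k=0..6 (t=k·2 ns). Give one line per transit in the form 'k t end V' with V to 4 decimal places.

0 0 source 0.4762
1 2 load 0.9524
2 4 source 1.3832
3 6 load 1.8141
4 8 source 2.2039
5 10 load 2.5937
6 12 source 2.9464

Γ_L=1.000000, Γ_S=0.904762; launch V₁=10·25/525=0.476190
k=0 src: V=0.4762
k=1 load: inc=0.476190, refl=0.476190·1.000000=0.4762; V=0.000000+0.476190+0.476190=0.9524
k=2 src: inc=0.476190, refl=0.476190·0.904762=0.4308; V=0.476190+0.476190+0.430839=1.3832
k=3 load: inc=0.430839, refl=0.430839·1.000000=0.4308; V=0.952381+0.430839+0.430839=1.8141
k=4 src: inc=0.430839, refl=0.430839·0.904762=0.3898; V=1.383220+0.430839+0.389807=2.2039
k=5 load: inc=0.389807, refl=0.389807·1.000000=0.3898; V=1.814059+0.389807+0.389807=2.5937
k=6 src: inc=0.389807, refl=0.389807·0.904762=0.3527; V=2.203866+0.389807+0.352682=2.9464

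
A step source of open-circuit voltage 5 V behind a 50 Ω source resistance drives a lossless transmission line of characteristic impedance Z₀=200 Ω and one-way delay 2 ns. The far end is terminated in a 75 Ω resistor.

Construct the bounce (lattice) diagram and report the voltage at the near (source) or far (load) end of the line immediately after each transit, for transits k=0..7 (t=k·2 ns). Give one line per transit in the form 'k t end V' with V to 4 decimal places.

Γ_L=-0.454545, Γ_S=-0.600000; launch V₁=5·200/250=4.000000
k=0 src: V=4.0000
k=1 load: inc=4.000000, refl=4.000000·-0.454545=-1.8182; V=0.000000+4.000000+-1.818182=2.1818
k=2 src: inc=-1.818182, refl=-1.818182·-0.600000=1.0909; V=4.000000+-1.818182+1.090909=3.2727
k=3 load: inc=1.090909, refl=1.090909·-0.454545=-0.4959; V=2.181818+1.090909+-0.495868=2.7769
k=4 src: inc=-0.495868, refl=-0.495868·-0.600000=0.2975; V=3.272727+-0.495868+0.297521=3.0744
k=5 load: inc=0.297521, refl=0.297521·-0.454545=-0.1352; V=2.776860+0.297521+-0.135237=2.9391
k=6 src: inc=-0.135237, refl=-0.135237·-0.600000=0.0811; V=3.074380+-0.135237+0.081142=3.0203
k=7 load: inc=0.081142, refl=0.081142·-0.454545=-0.0369; V=2.939144+0.081142+-0.036883=2.9834

0 0 source 4.0000
1 2 load 2.1818
2 4 source 3.2727
3 6 load 2.7769
4 8 source 3.0744
5 10 load 2.9391
6 12 source 3.0203
7 14 load 2.9834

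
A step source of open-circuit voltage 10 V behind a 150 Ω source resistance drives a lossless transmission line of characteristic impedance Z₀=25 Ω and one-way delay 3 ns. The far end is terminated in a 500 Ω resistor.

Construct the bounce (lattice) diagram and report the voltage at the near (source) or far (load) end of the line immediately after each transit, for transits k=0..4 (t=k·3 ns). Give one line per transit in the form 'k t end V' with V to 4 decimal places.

Γ_L=0.904762, Γ_S=0.714286; launch V₁=10·25/175=1.428571
k=0 src: V=1.4286
k=1 load: inc=1.428571, refl=1.428571·0.904762=1.2925; V=0.000000+1.428571+1.292517=2.7211
k=2 src: inc=1.292517, refl=1.292517·0.714286=0.9232; V=1.428571+1.292517+0.923226=3.6443
k=3 load: inc=0.923226, refl=0.923226·0.904762=0.8353; V=2.721088+0.923226+0.835300=4.4796
k=4 src: inc=0.835300, refl=0.835300·0.714286=0.5966; V=3.644315+0.835300+0.596643=5.0763

0 0 source 1.4286
1 3 load 2.7211
2 6 source 3.6443
3 9 load 4.4796
4 12 source 5.0763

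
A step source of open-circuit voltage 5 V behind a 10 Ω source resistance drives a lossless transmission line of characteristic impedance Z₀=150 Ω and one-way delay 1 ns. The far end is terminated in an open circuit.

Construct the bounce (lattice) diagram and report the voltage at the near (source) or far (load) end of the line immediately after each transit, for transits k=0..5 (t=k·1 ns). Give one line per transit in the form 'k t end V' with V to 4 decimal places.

Γ_L=1.000000, Γ_S=-0.875000; launch V₁=5·150/160=4.687500
k=0 src: V=4.6875
k=1 load: inc=4.687500, refl=4.687500·1.000000=4.6875; V=0.000000+4.687500+4.687500=9.3750
k=2 src: inc=4.687500, refl=4.687500·-0.875000=-4.1016; V=4.687500+4.687500+-4.101562=5.2734
k=3 load: inc=-4.101562, refl=-4.101562·1.000000=-4.1016; V=9.375000+-4.101562+-4.101562=1.1719
k=4 src: inc=-4.101562, refl=-4.101562·-0.875000=3.5889; V=5.273438+-4.101562+3.588867=4.7607
k=5 load: inc=3.588867, refl=3.588867·1.000000=3.5889; V=1.171875+3.588867+3.588867=8.3496

0 0 source 4.6875
1 1 load 9.3750
2 2 source 5.2734
3 3 load 1.1719
4 4 source 4.7607
5 5 load 8.3496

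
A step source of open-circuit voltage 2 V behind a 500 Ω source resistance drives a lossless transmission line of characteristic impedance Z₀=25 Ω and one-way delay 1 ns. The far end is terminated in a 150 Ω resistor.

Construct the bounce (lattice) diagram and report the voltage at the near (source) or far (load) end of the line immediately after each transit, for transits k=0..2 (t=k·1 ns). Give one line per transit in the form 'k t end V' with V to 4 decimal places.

0 0 source 0.0952
1 1 load 0.1633
2 2 source 0.2248

Γ_L=0.714286, Γ_S=0.904762; launch V₁=2·25/525=0.095238
k=0 src: V=0.0952
k=1 load: inc=0.095238, refl=0.095238·0.714286=0.0680; V=0.000000+0.095238+0.068027=0.1633
k=2 src: inc=0.068027, refl=0.068027·0.904762=0.0615; V=0.095238+0.068027+0.061548=0.2248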